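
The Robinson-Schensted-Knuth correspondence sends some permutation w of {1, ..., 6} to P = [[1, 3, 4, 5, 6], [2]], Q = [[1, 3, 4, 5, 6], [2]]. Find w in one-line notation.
2 1 3 4 5 6

Reverse RSK: for i = n, n-1, ..., 1, locate i in Q, remove the corresponding corner cell from P, and reverse-bump its entry up through P; the value ejected from row 1 is w(i).

So w = 2 1 3 4 5 6.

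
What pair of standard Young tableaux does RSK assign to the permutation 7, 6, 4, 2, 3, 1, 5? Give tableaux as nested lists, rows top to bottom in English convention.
P = [[1, 3, 5], [2], [4], [6], [7]], Q = [[1, 5, 7], [2], [3], [4], [6]]

Insert each entry of the permutation into P by Schensted row insertion, recording in Q the position of each new cell.

Insert 7: appended to row 1. P = [[7]].
Insert 6: 6 bumps 7 from row 1; 7 starts row 2. P = [[6], [7]].
Insert 4: 4 bumps 6 from row 1; 6 bumps 7 from row 2; 7 starts row 3. P = [[4], [6], [7]].
Insert 2: 2 bumps 4 from row 1; 4 bumps 6 from row 2; 6 bumps 7 from row 3; 7 starts row 4. P = [[2], [4], [6], [7]].
Insert 3: appended to row 1. P = [[2, 3], [4], [6], [7]].
Insert 1: 1 bumps 2 from row 1; 2 bumps 4 from row 2; 4 bumps 6 from row 3; 6 bumps 7 from row 4; 7 starts row 5. P = [[1, 3], [2], [4], [6], [7]].
Insert 5: appended to row 1. P = [[1, 3, 5], [2], [4], [6], [7]].

So P = [[1, 3, 5], [2], [4], [6], [7]], Q = [[1, 5, 7], [2], [3], [4], [6]].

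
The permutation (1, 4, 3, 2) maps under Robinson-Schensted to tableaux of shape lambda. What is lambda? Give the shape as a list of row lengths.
Row-insert each entry into an empty tableau.

After inserting 1: P = [[1]].
After inserting 4: P = [[1, 4]].
After inserting 3: P = [[1, 3], [4]].
After inserting 2: P = [[1, 2], [3], [4]].

The final insertion tableau P = [[1, 2], [3], [4]] has shape [2, 1, 1].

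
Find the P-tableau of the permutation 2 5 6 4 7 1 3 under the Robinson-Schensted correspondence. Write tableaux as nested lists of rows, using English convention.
Insert 2: appended to row 1. P = [[2]].
Insert 5: appended to row 1. P = [[2, 5]].
Insert 6: appended to row 1. P = [[2, 5, 6]].
Insert 4: 4 bumps 5 from row 1; 5 starts row 2. P = [[2, 4, 6], [5]].
Insert 7: appended to row 1. P = [[2, 4, 6, 7], [5]].
Insert 1: 1 bumps 2 from row 1; 2 bumps 5 from row 2; 5 starts row 3. P = [[1, 4, 6, 7], [2], [5]].
Insert 3: 3 bumps 4 from row 1; 4 appends to row 2. P = [[1, 3, 6, 7], [2, 4], [5]].

So P = [[1, 3, 6, 7], [2, 4], [5]].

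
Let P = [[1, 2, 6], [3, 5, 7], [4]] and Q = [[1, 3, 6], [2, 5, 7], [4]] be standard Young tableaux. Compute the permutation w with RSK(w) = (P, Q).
4 3 5 1 2 7 6

Reverse RSK: for i = n, n-1, ..., 1, locate i in Q, remove the corresponding corner cell from P, and reverse-bump its entry up through P; the value ejected from row 1 is w(i).

So w = 4 3 5 1 2 7 6.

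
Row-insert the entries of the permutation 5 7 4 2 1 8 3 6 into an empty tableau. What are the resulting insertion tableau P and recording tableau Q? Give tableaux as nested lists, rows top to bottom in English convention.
P = [[1, 3, 6], [2, 7, 8], [4], [5]], Q = [[1, 2, 6], [3, 7, 8], [4], [5]]

Insert each entry of the permutation into P by Schensted row insertion, recording in Q the position of each new cell.

Insert 5: appended to row 1. P = [[5]].
Insert 7: appended to row 1. P = [[5, 7]].
Insert 4: 4 bumps 5 from row 1; 5 starts row 2. P = [[4, 7], [5]].
Insert 2: 2 bumps 4 from row 1; 4 bumps 5 from row 2; 5 starts row 3. P = [[2, 7], [4], [5]].
Insert 1: 1 bumps 2 from row 1; 2 bumps 4 from row 2; 4 bumps 5 from row 3; 5 starts row 4. P = [[1, 7], [2], [4], [5]].
Insert 8: appended to row 1. P = [[1, 7, 8], [2], [4], [5]].
Insert 3: 3 bumps 7 from row 1; 7 appends to row 2. P = [[1, 3, 8], [2, 7], [4], [5]].
Insert 6: 6 bumps 8 from row 1; 8 appends to row 2. P = [[1, 3, 6], [2, 7, 8], [4], [5]].

So P = [[1, 3, 6], [2, 7, 8], [4], [5]], Q = [[1, 2, 6], [3, 7, 8], [4], [5]].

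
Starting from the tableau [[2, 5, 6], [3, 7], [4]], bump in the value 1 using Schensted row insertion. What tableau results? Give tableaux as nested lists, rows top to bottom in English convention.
In row 1, 1 replaces 2 (the leftmost entry greater than 1); 2 is bumped to row 2. In row 2, 2 replaces 3 (the leftmost entry greater than 2); 3 is bumped to row 3. In row 3, 3 replaces 4 (the leftmost entry greater than 3); 4 is bumped to row 4. 4 starts a new row 4. The new tableau is [[1, 5, 6], [2, 7], [3], [4]].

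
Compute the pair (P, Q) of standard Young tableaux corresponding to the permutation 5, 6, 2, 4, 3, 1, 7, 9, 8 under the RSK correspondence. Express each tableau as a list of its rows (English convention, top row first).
Insert each entry of the permutation into P by Schensted row insertion, recording in Q the position of each new cell.

After inserting 5: P = [[5]].
After inserting 6: P = [[5, 6]].
After inserting 2: P = [[2, 6], [5]].
After inserting 4: P = [[2, 4], [5, 6]].
After inserting 3: P = [[2, 3], [4, 6], [5]].
After inserting 1: P = [[1, 3], [2, 6], [4], [5]].
After inserting 7: P = [[1, 3, 7], [2, 6], [4], [5]].
After inserting 9: P = [[1, 3, 7, 9], [2, 6], [4], [5]].
After inserting 8: P = [[1, 3, 7, 8], [2, 6, 9], [4], [5]].

So P = [[1, 3, 7, 8], [2, 6, 9], [4], [5]], Q = [[1, 2, 7, 8], [3, 4, 9], [5], [6]].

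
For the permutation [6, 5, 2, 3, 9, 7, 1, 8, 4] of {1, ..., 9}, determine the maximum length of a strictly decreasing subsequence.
4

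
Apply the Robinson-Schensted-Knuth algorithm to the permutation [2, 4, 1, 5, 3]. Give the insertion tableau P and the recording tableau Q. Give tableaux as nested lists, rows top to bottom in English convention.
P = [[1, 3, 5], [2, 4]], Q = [[1, 2, 4], [3, 5]]

Insert each entry of the permutation into P by Schensted row insertion, recording in Q the position of each new cell.

Insert 2: appended to row 1. P = [[2]].
Insert 4: appended to row 1. P = [[2, 4]].
Insert 1: 1 bumps 2 from row 1; 2 starts row 2. P = [[1, 4], [2]].
Insert 5: appended to row 1. P = [[1, 4, 5], [2]].
Insert 3: 3 bumps 4 from row 1; 4 appends to row 2. P = [[1, 3, 5], [2, 4]].

So P = [[1, 3, 5], [2, 4]], Q = [[1, 2, 4], [3, 5]].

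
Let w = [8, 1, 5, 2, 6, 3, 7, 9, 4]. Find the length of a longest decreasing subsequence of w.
3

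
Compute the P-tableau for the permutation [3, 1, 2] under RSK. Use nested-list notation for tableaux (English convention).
P = [[1, 2], [3]]

Insert 3: appended to row 1. P = [[3]].
Insert 1: 1 bumps 3 from row 1; 3 starts row 2. P = [[1], [3]].
Insert 2: appended to row 1. P = [[1, 2], [3]].

So P = [[1, 2], [3]].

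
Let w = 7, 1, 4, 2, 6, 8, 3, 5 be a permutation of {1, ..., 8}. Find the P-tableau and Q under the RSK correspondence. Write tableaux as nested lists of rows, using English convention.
Insert each entry of the permutation into P by Schensted row insertion, recording in Q the position of each new cell.

After inserting 7: P = [[7]].
After inserting 1: P = [[1], [7]].
After inserting 4: P = [[1, 4], [7]].
After inserting 2: P = [[1, 2], [4], [7]].
After inserting 6: P = [[1, 2, 6], [4], [7]].
After inserting 8: P = [[1, 2, 6, 8], [4], [7]].
After inserting 3: P = [[1, 2, 3, 8], [4, 6], [7]].
After inserting 5: P = [[1, 2, 3, 5], [4, 6, 8], [7]].

So P = [[1, 2, 3, 5], [4, 6, 8], [7]], Q = [[1, 3, 5, 6], [2, 7, 8], [4]].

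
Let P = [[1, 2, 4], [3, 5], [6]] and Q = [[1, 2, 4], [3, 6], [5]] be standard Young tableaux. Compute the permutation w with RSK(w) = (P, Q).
1 6 3 5 2 4

Reverse the RSK construction: for i from n down to 1, find the cell of Q containing i, remove the entry at that cell from P, and reverse-bump it up through P; the value ejected from row 1 is w(i).

Step i=6: Q has 6 at row 2, column 2; remove 5 from row 2 of P and reverse-bump: 5 enters row 1 and ejects 4. So w(6) = 4. P is now [[1, 2, 5], [3], [6]].
Step i=5: Q has 5 at row 3, column 1; remove 6 from row 3 of P and reverse-bump: 6 enters row 2 and ejects 3; 3 enters row 1 and ejects 2. So w(5) = 2. P is now [[1, 3, 5], [6]].
Step i=4: Q has 4 at row 1, column 3; remove that cell from P, ejecting 5. So w(4) = 5. P is now [[1, 3], [6]].
Step i=3: Q has 3 at row 2, column 1; remove 6 from row 2 of P and reverse-bump: 6 enters row 1 and ejects 3. So w(3) = 3. P is now [[1, 6]].
Step i=2: Q has 2 at row 1, column 2; remove that cell from P, ejecting 6. So w(2) = 6. P is now [[1]].
Step i=1: Q has 1 at row 1, column 1; remove that cell from P, ejecting 1. So w(1) = 1. P is now [].

So w = 1 6 3 5 2 4.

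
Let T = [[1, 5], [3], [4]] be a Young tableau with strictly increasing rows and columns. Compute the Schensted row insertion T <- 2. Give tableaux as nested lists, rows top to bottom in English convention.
In row 1, 2 replaces 5 (the leftmost entry greater than 2); 5 is bumped to row 2. 5 is appended to row 2. The new tableau is [[1, 2], [3, 5], [4]].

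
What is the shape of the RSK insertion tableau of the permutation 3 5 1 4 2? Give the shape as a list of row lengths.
Row-insert each entry into an empty tableau.

After inserting 3: P = [[3]].
After inserting 5: P = [[3, 5]].
After inserting 1: P = [[1, 5], [3]].
After inserting 4: P = [[1, 4], [3, 5]].
After inserting 2: P = [[1, 2], [3, 4], [5]].

The final insertion tableau P = [[1, 2], [3, 4], [5]] has shape [2, 2, 1].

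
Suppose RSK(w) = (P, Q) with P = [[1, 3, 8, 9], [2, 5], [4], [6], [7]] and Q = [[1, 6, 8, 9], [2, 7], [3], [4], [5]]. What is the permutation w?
7 6 4 2 1 5 3 8 9

Reverse the RSK construction: for i from n down to 1, find the cell of Q containing i, remove the entry at that cell from P, and reverse-bump it up through P; the value ejected from row 1 is w(i).

Step i=9: Q has 9 at row 1, column 4; remove that cell from P, ejecting 9. So w(9) = 9. P is now [[1, 3, 8], [2, 5], [4], [6], [7]].
Step i=8: Q has 8 at row 1, column 3; remove that cell from P, ejecting 8. So w(8) = 8. P is now [[1, 3], [2, 5], [4], [6], [7]].
Step i=7: Q has 7 at row 2, column 2; remove 5 from row 2 of P and reverse-bump: 5 enters row 1 and ejects 3. So w(7) = 3. P is now [[1, 5], [2], [4], [6], [7]].
Step i=6: Q has 6 at row 1, column 2; remove that cell from P, ejecting 5. So w(6) = 5. P is now [[1], [2], [4], [6], [7]].
Step i=5: Q has 5 at row 5, column 1; remove 7 from row 5 of P and reverse-bump: 7 enters row 4 and ejects 6; 6 enters row 3 and ejects 4; 4 enters row 2 and ejects 2; 2 enters row 1 and ejects 1. So w(5) = 1. P is now [[2], [4], [6], [7]].
Step i=4: Q has 4 at row 4, column 1; remove 7 from row 4 of P and reverse-bump: 7 enters row 3 and ejects 6; 6 enters row 2 and ejects 4; 4 enters row 1 and ejects 2. So w(4) = 2. P is now [[4], [6], [7]].
Step i=3: Q has 3 at row 3, column 1; remove 7 from row 3 of P and reverse-bump: 7 enters row 2 and ejects 6; 6 enters row 1 and ejects 4. So w(3) = 4. P is now [[6], [7]].
Step i=2: Q has 2 at row 2, column 1; remove 7 from row 2 of P and reverse-bump: 7 enters row 1 and ejects 6. So w(2) = 6. P is now [[7]].
Step i=1: Q has 1 at row 1, column 1; remove that cell from P, ejecting 7. So w(1) = 7. P is now [].

So w = 7 6 4 2 1 5 3 8 9.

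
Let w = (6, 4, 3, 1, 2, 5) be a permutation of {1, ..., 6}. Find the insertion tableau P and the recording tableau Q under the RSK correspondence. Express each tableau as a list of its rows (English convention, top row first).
P = [[1, 2, 5], [3], [4], [6]], Q = [[1, 5, 6], [2], [3], [4]]

Insert each entry of the permutation into P by Schensted row insertion, recording in Q the position of each new cell.

Insert 6: appended to row 1. P = [[6]], Q = [[1]].
Insert 4: 4 bumps 6 from row 1; 6 starts row 2. P = [[4], [6]], Q = [[1], [2]].
Insert 3: 3 bumps 4 from row 1; 4 bumps 6 from row 2; 6 starts row 3. P = [[3], [4], [6]], Q = [[1], [2], [3]].
Insert 1: 1 bumps 3 from row 1; 3 bumps 4 from row 2; 4 bumps 6 from row 3; 6 starts row 4. P = [[1], [3], [4], [6]], Q = [[1], [2], [3], [4]].
Insert 2: appended to row 1. P = [[1, 2], [3], [4], [6]], Q = [[1, 5], [2], [3], [4]].
Insert 5: appended to row 1. P = [[1, 2, 5], [3], [4], [6]], Q = [[1, 5, 6], [2], [3], [4]].

So P = [[1, 2, 5], [3], [4], [6]], Q = [[1, 5, 6], [2], [3], [4]].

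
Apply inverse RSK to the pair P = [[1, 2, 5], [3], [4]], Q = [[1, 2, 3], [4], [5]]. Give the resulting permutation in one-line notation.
1 4 5 3 2

Reverse the RSK construction: for i from n down to 1, find the cell of Q containing i, remove the entry at that cell from P, and reverse-bump it up through P; the value ejected from row 1 is w(i).

Step i=5: Q has 5 at row 3, column 1; remove 4 from row 3 of P and reverse-bump: 4 enters row 2 and ejects 3; 3 enters row 1 and ejects 2. So w(5) = 2. P is now [[1, 3, 5], [4]].
Step i=4: Q has 4 at row 2, column 1; remove 4 from row 2 of P and reverse-bump: 4 enters row 1 and ejects 3. So w(4) = 3. P is now [[1, 4, 5]].
Step i=3: Q has 3 at row 1, column 3; remove that cell from P, ejecting 5. So w(3) = 5. P is now [[1, 4]].
Step i=2: Q has 2 at row 1, column 2; remove that cell from P, ejecting 4. So w(2) = 4. P is now [[1]].
Step i=1: Q has 1 at row 1, column 1; remove that cell from P, ejecting 1. So w(1) = 1. P is now [].

So w = 1 4 5 3 2.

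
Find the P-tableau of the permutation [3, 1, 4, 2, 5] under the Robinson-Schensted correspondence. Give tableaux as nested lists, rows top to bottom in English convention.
Insert 3: appended to row 1. P = [[3]].
Insert 1: 1 bumps 3 from row 1; 3 starts row 2. P = [[1], [3]].
Insert 4: appended to row 1. P = [[1, 4], [3]].
Insert 2: 2 bumps 4 from row 1; 4 appends to row 2. P = [[1, 2], [3, 4]].
Insert 5: appended to row 1. P = [[1, 2, 5], [3, 4]].

So P = [[1, 2, 5], [3, 4]].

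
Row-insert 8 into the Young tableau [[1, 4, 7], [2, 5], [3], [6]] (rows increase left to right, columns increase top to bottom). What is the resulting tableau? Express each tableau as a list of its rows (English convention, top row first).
8 is larger than every entry of row 1, so it is appended to row 1. The new tableau is [[1, 4, 7, 8], [2, 5], [3], [6]].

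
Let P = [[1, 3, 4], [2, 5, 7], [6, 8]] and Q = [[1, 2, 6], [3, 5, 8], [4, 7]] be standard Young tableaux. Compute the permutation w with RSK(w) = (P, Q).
6 8 2 1 5 7 3 4

Reverse the RSK construction: for i from n down to 1, find the cell of Q containing i, remove the entry at that cell from P, and reverse-bump it up through P; the value ejected from row 1 is w(i).

Step i=8: Q has 8 at row 2, column 3; remove 7 from row 2 of P and reverse-bump: 7 enters row 1 and ejects 4. So w(8) = 4. P is now [[1, 3, 7], [2, 5], [6, 8]].
Step i=7: Q has 7 at row 3, column 2; remove 8 from row 3 of P and reverse-bump: 8 enters row 2 and ejects 5; 5 enters row 1 and ejects 3. So w(7) = 3. P is now [[1, 5, 7], [2, 8], [6]].
Step i=6: Q has 6 at row 1, column 3; remove that cell from P, ejecting 7. So w(6) = 7. P is now [[1, 5], [2, 8], [6]].
Step i=5: Q has 5 at row 2, column 2; remove 8 from row 2 of P and reverse-bump: 8 enters row 1 and ejects 5. So w(5) = 5. P is now [[1, 8], [2], [6]].
Step i=4: Q has 4 at row 3, column 1; remove 6 from row 3 of P and reverse-bump: 6 enters row 2 and ejects 2; 2 enters row 1 and ejects 1. So w(4) = 1. P is now [[2, 8], [6]].
Step i=3: Q has 3 at row 2, column 1; remove 6 from row 2 of P and reverse-bump: 6 enters row 1 and ejects 2. So w(3) = 2. P is now [[6, 8]].
Step i=2: Q has 2 at row 1, column 2; remove that cell from P, ejecting 8. So w(2) = 8. P is now [[6]].
Step i=1: Q has 1 at row 1, column 1; remove that cell from P, ejecting 6. So w(1) = 6. P is now [].

So w = 6 8 2 1 5 7 3 4.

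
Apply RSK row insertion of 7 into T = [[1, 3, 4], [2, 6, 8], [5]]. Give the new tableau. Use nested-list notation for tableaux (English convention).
7 is larger than every entry of row 1, so it is appended to row 1. The new tableau is [[1, 3, 4, 7], [2, 6, 8], [5]].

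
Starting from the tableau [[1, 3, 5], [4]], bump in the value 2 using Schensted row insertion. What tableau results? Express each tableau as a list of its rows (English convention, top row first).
In row 1, 2 replaces 3 (the leftmost entry greater than 2); 3 is bumped to row 2. In row 2, 3 replaces 4 (the leftmost entry greater than 3); 4 is bumped to row 3. 4 starts a new row 3. The new tableau is [[1, 2, 5], [3], [4]].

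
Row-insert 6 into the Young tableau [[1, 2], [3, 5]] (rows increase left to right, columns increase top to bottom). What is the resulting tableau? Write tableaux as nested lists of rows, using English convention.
6 is larger than every entry of row 1, so it is appended to row 1. The new tableau is [[1, 2, 6], [3, 5]].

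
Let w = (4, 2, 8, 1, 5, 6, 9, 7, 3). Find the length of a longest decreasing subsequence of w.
3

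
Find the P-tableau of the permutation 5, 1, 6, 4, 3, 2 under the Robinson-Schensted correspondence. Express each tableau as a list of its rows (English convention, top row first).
P = [[1, 2], [3, 6], [4], [5]]

Insert 5: appended to row 1. P = [[5]].
Insert 1: 1 bumps 5 from row 1; 5 starts row 2. P = [[1], [5]].
Insert 6: appended to row 1. P = [[1, 6], [5]].
Insert 4: 4 bumps 6 from row 1; 6 appends to row 2. P = [[1, 4], [5, 6]].
Insert 3: 3 bumps 4 from row 1; 4 bumps 5 from row 2; 5 starts row 3. P = [[1, 3], [4, 6], [5]].
Insert 2: 2 bumps 3 from row 1; 3 bumps 4 from row 2; 4 bumps 5 from row 3; 5 starts row 4. P = [[1, 2], [3, 6], [4], [5]].

So P = [[1, 2], [3, 6], [4], [5]].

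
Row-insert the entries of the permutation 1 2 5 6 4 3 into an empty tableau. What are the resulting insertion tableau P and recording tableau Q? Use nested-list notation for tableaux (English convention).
P = [[1, 2, 3, 6], [4], [5]], Q = [[1, 2, 3, 4], [5], [6]]

Insert each entry of the permutation into P by Schensted row insertion, recording in Q the position of each new cell.

Insert 1: appended to row 1. P = [[1]], Q = [[1]].
Insert 2: appended to row 1. P = [[1, 2]], Q = [[1, 2]].
Insert 5: appended to row 1. P = [[1, 2, 5]], Q = [[1, 2, 3]].
Insert 6: appended to row 1. P = [[1, 2, 5, 6]], Q = [[1, 2, 3, 4]].
Insert 4: 4 bumps 5 from row 1; 5 starts row 2. P = [[1, 2, 4, 6], [5]], Q = [[1, 2, 3, 4], [5]].
Insert 3: 3 bumps 4 from row 1; 4 bumps 5 from row 2; 5 starts row 3. P = [[1, 2, 3, 6], [4], [5]], Q = [[1, 2, 3, 4], [5], [6]].

So P = [[1, 2, 3, 6], [4], [5]], Q = [[1, 2, 3, 4], [5], [6]].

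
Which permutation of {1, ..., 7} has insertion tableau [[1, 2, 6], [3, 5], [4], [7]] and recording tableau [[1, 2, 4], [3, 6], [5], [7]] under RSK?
4 7 5 6 1 3 2

Reverse the RSK construction: for i from n down to 1, find the cell of Q containing i, remove the entry at that cell from P, and reverse-bump it up through P; the value ejected from row 1 is w(i).

Step i=7: Q has 7 at row 4, column 1; remove 7 from row 4 of P and reverse-bump: 7 enters row 3 and ejects 4; 4 enters row 2 and ejects 3; 3 enters row 1 and ejects 2. So w(7) = 2. P is now [[1, 3, 6], [4, 5], [7]].
Step i=6: Q has 6 at row 2, column 2; remove 5 from row 2 of P and reverse-bump: 5 enters row 1 and ejects 3. So w(6) = 3. P is now [[1, 5, 6], [4], [7]].
Step i=5: Q has 5 at row 3, column 1; remove 7 from row 3 of P and reverse-bump: 7 enters row 2 and ejects 4; 4 enters row 1 and ejects 1. So w(5) = 1. P is now [[4, 5, 6], [7]].
Step i=4: Q has 4 at row 1, column 3; remove that cell from P, ejecting 6. So w(4) = 6. P is now [[4, 5], [7]].
Step i=3: Q has 3 at row 2, column 1; remove 7 from row 2 of P and reverse-bump: 7 enters row 1 and ejects 5. So w(3) = 5. P is now [[4, 7]].
Step i=2: Q has 2 at row 1, column 2; remove that cell from P, ejecting 7. So w(2) = 7. P is now [[4]].
Step i=1: Q has 1 at row 1, column 1; remove that cell from P, ejecting 4. So w(1) = 4. P is now [].

So w = 4 7 5 6 1 3 2.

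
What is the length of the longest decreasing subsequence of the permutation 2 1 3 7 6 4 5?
3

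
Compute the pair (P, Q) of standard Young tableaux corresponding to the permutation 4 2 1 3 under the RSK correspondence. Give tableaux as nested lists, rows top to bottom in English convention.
P = [[1, 3], [2], [4]], Q = [[1, 4], [2], [3]]

Insert each entry of the permutation into P by Schensted row insertion, recording in Q the position of each new cell.

Insert 4: appended to row 1. P = [[4]].
Insert 2: 2 bumps 4 from row 1; 4 starts row 2. P = [[2], [4]].
Insert 1: 1 bumps 2 from row 1; 2 bumps 4 from row 2; 4 starts row 3. P = [[1], [2], [4]].
Insert 3: appended to row 1. P = [[1, 3], [2], [4]].

So P = [[1, 3], [2], [4]], Q = [[1, 4], [2], [3]].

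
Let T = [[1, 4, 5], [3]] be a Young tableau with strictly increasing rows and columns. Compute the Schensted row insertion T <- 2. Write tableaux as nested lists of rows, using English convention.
[[1, 2, 5], [3, 4]]

In row 1, 2 replaces 4 (the leftmost entry greater than 2); 4 is bumped to row 2. 4 is appended to row 2. The new tableau is [[1, 2, 5], [3, 4]].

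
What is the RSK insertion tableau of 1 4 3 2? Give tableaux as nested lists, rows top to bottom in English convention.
P = [[1, 2], [3], [4]]

Insert 1: appended to row 1. P = [[1]].
Insert 4: appended to row 1. P = [[1, 4]].
Insert 3: 3 bumps 4 from row 1; 4 starts row 2. P = [[1, 3], [4]].
Insert 2: 2 bumps 3 from row 1; 3 bumps 4 from row 2; 4 starts row 3. P = [[1, 2], [3], [4]].

So P = [[1, 2], [3], [4]].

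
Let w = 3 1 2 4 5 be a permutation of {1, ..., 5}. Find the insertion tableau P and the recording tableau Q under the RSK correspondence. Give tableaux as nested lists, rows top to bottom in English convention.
P = [[1, 2, 4, 5], [3]], Q = [[1, 3, 4, 5], [2]]

Insert each entry of the permutation into P by Schensted row insertion, recording in Q the position of each new cell.

Insert 3: appended to row 1. P = [[3]].
Insert 1: 1 bumps 3 from row 1; 3 starts row 2. P = [[1], [3]].
Insert 2: appended to row 1. P = [[1, 2], [3]].
Insert 4: appended to row 1. P = [[1, 2, 4], [3]].
Insert 5: appended to row 1. P = [[1, 2, 4, 5], [3]].

So P = [[1, 2, 4, 5], [3]], Q = [[1, 3, 4, 5], [2]].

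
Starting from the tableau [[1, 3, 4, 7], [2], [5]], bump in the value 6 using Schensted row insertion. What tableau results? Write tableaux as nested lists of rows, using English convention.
[[1, 3, 4, 6], [2, 7], [5]]

In row 1, 6 replaces 7 (the leftmost entry greater than 6); 7 is bumped to row 2. 7 is appended to row 2. The new tableau is [[1, 3, 4, 6], [2, 7], [5]].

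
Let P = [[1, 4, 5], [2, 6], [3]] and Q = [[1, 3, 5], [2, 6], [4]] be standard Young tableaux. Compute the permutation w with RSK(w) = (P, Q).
Reverse the RSK construction: for i from n down to 1, find the cell of Q containing i, remove the entry at that cell from P, and reverse-bump it up through P; the value ejected from row 1 is w(i).

Step i=6: Q has 6 at row 2, column 2; remove 6 from row 2 of P and reverse-bump: 6 enters row 1 and ejects 5. So w(6) = 5. P is now [[1, 4, 6], [2], [3]].
Step i=5: Q has 5 at row 1, column 3; remove that cell from P, ejecting 6. So w(5) = 6. P is now [[1, 4], [2], [3]].
Step i=4: Q has 4 at row 3, column 1; remove 3 from row 3 of P and reverse-bump: 3 enters row 2 and ejects 2; 2 enters row 1 and ejects 1. So w(4) = 1. P is now [[2, 4], [3]].
Step i=3: Q has 3 at row 1, column 2; remove that cell from P, ejecting 4. So w(3) = 4. P is now [[2], [3]].
Step i=2: Q has 2 at row 2, column 1; remove 3 from row 2 of P and reverse-bump: 3 enters row 1 and ejects 2. So w(2) = 2. P is now [[3]].
Step i=1: Q has 1 at row 1, column 1; remove that cell from P, ejecting 3. So w(1) = 3. P is now [].

So w = 3 2 4 1 6 5.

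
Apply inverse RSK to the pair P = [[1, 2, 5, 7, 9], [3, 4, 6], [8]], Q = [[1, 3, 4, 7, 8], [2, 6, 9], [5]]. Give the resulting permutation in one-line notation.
8 3 4 6 1 2 7 9 5

Reverse RSK: for i = n, n-1, ..., 1, locate i in Q, remove the corresponding corner cell from P, and reverse-bump its entry up through P; the value ejected from row 1 is w(i).

So w = 8 3 4 6 1 2 7 9 5.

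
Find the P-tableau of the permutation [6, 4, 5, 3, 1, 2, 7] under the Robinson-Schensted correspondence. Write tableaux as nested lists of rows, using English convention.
P = [[1, 2, 7], [3, 5], [4], [6]]

Insert 6: appended to row 1. P = [[6]].
Insert 4: 4 bumps 6 from row 1; 6 starts row 2. P = [[4], [6]].
Insert 5: appended to row 1. P = [[4, 5], [6]].
Insert 3: 3 bumps 4 from row 1; 4 bumps 6 from row 2; 6 starts row 3. P = [[3, 5], [4], [6]].
Insert 1: 1 bumps 3 from row 1; 3 bumps 4 from row 2; 4 bumps 6 from row 3; 6 starts row 4. P = [[1, 5], [3], [4], [6]].
Insert 2: 2 bumps 5 from row 1; 5 appends to row 2. P = [[1, 2], [3, 5], [4], [6]].
Insert 7: appended to row 1. P = [[1, 2, 7], [3, 5], [4], [6]].

So P = [[1, 2, 7], [3, 5], [4], [6]].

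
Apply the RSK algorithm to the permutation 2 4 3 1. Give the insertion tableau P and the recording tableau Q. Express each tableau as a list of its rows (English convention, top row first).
P = [[1, 3], [2], [4]], Q = [[1, 2], [3], [4]]

Insert each entry of the permutation into P by Schensted row insertion, recording in Q the position of each new cell.

Insert 2: appended to row 1. P = [[2]], Q = [[1]].
Insert 4: appended to row 1. P = [[2, 4]], Q = [[1, 2]].
Insert 3: 3 bumps 4 from row 1; 4 starts row 2. P = [[2, 3], [4]], Q = [[1, 2], [3]].
Insert 1: 1 bumps 2 from row 1; 2 bumps 4 from row 2; 4 starts row 3. P = [[1, 3], [2], [4]], Q = [[1, 2], [3], [4]].

So P = [[1, 3], [2], [4]], Q = [[1, 2], [3], [4]].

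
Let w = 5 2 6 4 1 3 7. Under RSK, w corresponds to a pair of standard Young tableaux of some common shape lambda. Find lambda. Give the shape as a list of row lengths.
Row-insert each entry into an empty tableau.

After inserting 5: P = [[5]].
After inserting 2: P = [[2], [5]].
After inserting 6: P = [[2, 6], [5]].
After inserting 4: P = [[2, 4], [5, 6]].
After inserting 1: P = [[1, 4], [2, 6], [5]].
After inserting 3: P = [[1, 3], [2, 4], [5, 6]].
After inserting 7: P = [[1, 3, 7], [2, 4], [5, 6]].

The final insertion tableau P = [[1, 3, 7], [2, 4], [5, 6]] has shape [3, 2, 2].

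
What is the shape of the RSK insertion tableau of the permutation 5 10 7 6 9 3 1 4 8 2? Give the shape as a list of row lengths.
[3, 3, 2, 1, 1]

Row-insert each entry into an empty tableau.

After inserting 5: P = [[5]].
After inserting 10: P = [[5, 10]].
After inserting 7: P = [[5, 7], [10]].
After inserting 6: P = [[5, 6], [7], [10]].
After inserting 9: P = [[5, 6, 9], [7], [10]].
After inserting 3: P = [[3, 6, 9], [5], [7], [10]].
After inserting 1: P = [[1, 6, 9], [3], [5], [7], [10]].
After inserting 4: P = [[1, 4, 9], [3, 6], [5], [7], [10]].
After inserting 8: P = [[1, 4, 8], [3, 6, 9], [5], [7], [10]].
After inserting 2: P = [[1, 2, 8], [3, 4, 9], [5, 6], [7], [10]].

The final insertion tableau P = [[1, 2, 8], [3, 4, 9], [5, 6], [7], [10]] has shape [3, 3, 2, 1, 1].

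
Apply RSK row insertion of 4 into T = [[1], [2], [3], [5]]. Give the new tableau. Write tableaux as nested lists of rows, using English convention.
4 is larger than every entry of row 1, so it is appended to row 1. The new tableau is [[1, 4], [2], [3], [5]].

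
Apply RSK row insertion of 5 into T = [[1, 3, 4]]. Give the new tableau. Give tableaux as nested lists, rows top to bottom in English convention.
[[1, 3, 4, 5]]

5 is larger than every entry of row 1, so it is appended to row 1. The new tableau is [[1, 3, 4, 5]].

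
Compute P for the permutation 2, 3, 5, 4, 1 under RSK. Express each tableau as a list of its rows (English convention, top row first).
P = [[1, 3, 4], [2], [5]]

After inserting 2: P = [[2]].
After inserting 3: P = [[2, 3]].
After inserting 5: P = [[2, 3, 5]].
After inserting 4: P = [[2, 3, 4], [5]].
After inserting 1: P = [[1, 3, 4], [2], [5]].

So P = [[1, 3, 4], [2], [5]].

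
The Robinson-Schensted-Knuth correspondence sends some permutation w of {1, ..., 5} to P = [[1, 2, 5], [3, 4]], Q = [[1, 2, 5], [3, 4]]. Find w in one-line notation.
Reverse the RSK construction: for i from n down to 1, find the cell of Q containing i, remove the entry at that cell from P, and reverse-bump it up through P; the value ejected from row 1 is w(i).

Step i=5: Q has 5 at row 1, column 3; remove that cell from P, ejecting 5. So w(5) = 5. P is now [[1, 2], [3, 4]].
Step i=4: Q has 4 at row 2, column 2; remove 4 from row 2 of P and reverse-bump: 4 enters row 1 and ejects 2. So w(4) = 2. P is now [[1, 4], [3]].
Step i=3: Q has 3 at row 2, column 1; remove 3 from row 2 of P and reverse-bump: 3 enters row 1 and ejects 1. So w(3) = 1. P is now [[3, 4]].
Step i=2: Q has 2 at row 1, column 2; remove that cell from P, ejecting 4. So w(2) = 4. P is now [[3]].
Step i=1: Q has 1 at row 1, column 1; remove that cell from P, ejecting 3. So w(1) = 3. P is now [].

So w = 3 4 1 2 5.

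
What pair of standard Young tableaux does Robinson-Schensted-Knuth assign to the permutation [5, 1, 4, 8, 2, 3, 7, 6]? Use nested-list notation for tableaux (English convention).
P = [[1, 2, 3, 6], [4, 7], [5, 8]], Q = [[1, 3, 4, 7], [2, 6], [5, 8]]

Insert each entry of the permutation into P by Schensted row insertion, recording in Q the position of each new cell.

Insert 5: appended to row 1. P = [[5]], Q = [[1]].
Insert 1: 1 bumps 5 from row 1; 5 starts row 2. P = [[1], [5]], Q = [[1], [2]].
Insert 4: appended to row 1. P = [[1, 4], [5]], Q = [[1, 3], [2]].
Insert 8: appended to row 1. P = [[1, 4, 8], [5]], Q = [[1, 3, 4], [2]].
Insert 2: 2 bumps 4 from row 1; 4 bumps 5 from row 2; 5 starts row 3. P = [[1, 2, 8], [4], [5]], Q = [[1, 3, 4], [2], [5]].
Insert 3: 3 bumps 8 from row 1; 8 appends to row 2. P = [[1, 2, 3], [4, 8], [5]], Q = [[1, 3, 4], [2, 6], [5]].
Insert 7: appended to row 1. P = [[1, 2, 3, 7], [4, 8], [5]], Q = [[1, 3, 4, 7], [2, 6], [5]].
Insert 6: 6 bumps 7 from row 1; 7 bumps 8 from row 2; 8 appends to row 3. P = [[1, 2, 3, 6], [4, 7], [5, 8]], Q = [[1, 3, 4, 7], [2, 6], [5, 8]].

So P = [[1, 2, 3, 6], [4, 7], [5, 8]], Q = [[1, 3, 4, 7], [2, 6], [5, 8]].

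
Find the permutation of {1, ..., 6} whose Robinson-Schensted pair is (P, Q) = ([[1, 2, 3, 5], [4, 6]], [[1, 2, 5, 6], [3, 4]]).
Reverse the RSK construction: for i from n down to 1, find the cell of Q containing i, remove the entry at that cell from P, and reverse-bump it up through P; the value ejected from row 1 is w(i).

Step i=6: Q has 6 at row 1, column 4; remove that cell from P, ejecting 5. So w(6) = 5. P is now [[1, 2, 3], [4, 6]].
Step i=5: Q has 5 at row 1, column 3; remove that cell from P, ejecting 3. So w(5) = 3. P is now [[1, 2], [4, 6]].
Step i=4: Q has 4 at row 2, column 2; remove 6 from row 2 of P and reverse-bump: 6 enters row 1 and ejects 2. So w(4) = 2. P is now [[1, 6], [4]].
Step i=3: Q has 3 at row 2, column 1; remove 4 from row 2 of P and reverse-bump: 4 enters row 1 and ejects 1. So w(3) = 1. P is now [[4, 6]].
Step i=2: Q has 2 at row 1, column 2; remove that cell from P, ejecting 6. So w(2) = 6. P is now [[4]].
Step i=1: Q has 1 at row 1, column 1; remove that cell from P, ejecting 4. So w(1) = 4. P is now [].

So w = 4 6 1 2 3 5.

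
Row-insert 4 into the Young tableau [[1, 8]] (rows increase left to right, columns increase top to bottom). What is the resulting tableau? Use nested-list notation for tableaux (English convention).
[[1, 4], [8]]

In row 1, 4 replaces 8 (the leftmost entry greater than 4); 8 is bumped to row 2. 8 starts a new row 2. The new tableau is [[1, 4], [8]].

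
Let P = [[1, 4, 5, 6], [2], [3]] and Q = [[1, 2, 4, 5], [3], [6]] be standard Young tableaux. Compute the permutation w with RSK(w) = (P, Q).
Reverse the RSK construction: for i from n down to 1, find the cell of Q containing i, remove the entry at that cell from P, and reverse-bump it up through P; the value ejected from row 1 is w(i).

Step i=6: Q has 6 at row 3, column 1; remove 3 from row 3 of P and reverse-bump: 3 enters row 2 and ejects 2; 2 enters row 1 and ejects 1. So w(6) = 1. P is now [[2, 4, 5, 6], [3]].
Step i=5: Q has 5 at row 1, column 4; remove that cell from P, ejecting 6. So w(5) = 6. P is now [[2, 4, 5], [3]].
Step i=4: Q has 4 at row 1, column 3; remove that cell from P, ejecting 5. So w(4) = 5. P is now [[2, 4], [3]].
Step i=3: Q has 3 at row 2, column 1; remove 3 from row 2 of P and reverse-bump: 3 enters row 1 and ejects 2. So w(3) = 2. P is now [[3, 4]].
Step i=2: Q has 2 at row 1, column 2; remove that cell from P, ejecting 4. So w(2) = 4. P is now [[3]].
Step i=1: Q has 1 at row 1, column 1; remove that cell from P, ejecting 3. So w(1) = 3. P is now [].

So w = 3 4 2 5 6 1.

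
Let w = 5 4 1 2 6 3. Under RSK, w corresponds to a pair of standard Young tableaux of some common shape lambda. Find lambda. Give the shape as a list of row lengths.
[3, 2, 1]

Row-insert each entry into an empty tableau.

After inserting 5: P = [[5]].
After inserting 4: P = [[4], [5]].
After inserting 1: P = [[1], [4], [5]].
After inserting 2: P = [[1, 2], [4], [5]].
After inserting 6: P = [[1, 2, 6], [4], [5]].
After inserting 3: P = [[1, 2, 3], [4, 6], [5]].

The final insertion tableau P = [[1, 2, 3], [4, 6], [5]] has shape [3, 2, 1].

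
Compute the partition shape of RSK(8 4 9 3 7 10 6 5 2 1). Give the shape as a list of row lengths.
[3, 2, 2, 1, 1, 1]

RSK row insertion gives P = [[1, 5, 10], [2, 6], [3, 9], [4], [7], [8]], which has shape [3, 2, 2, 1, 1, 1].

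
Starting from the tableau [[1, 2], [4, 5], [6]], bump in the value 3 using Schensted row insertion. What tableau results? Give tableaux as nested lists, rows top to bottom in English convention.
3 is larger than every entry of row 1, so it is appended to row 1. The new tableau is [[1, 2, 3], [4, 5], [6]].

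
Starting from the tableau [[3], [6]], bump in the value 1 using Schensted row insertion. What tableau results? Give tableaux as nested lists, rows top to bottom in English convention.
[[1], [3], [6]]

In row 1, 1 replaces 3 (the leftmost entry greater than 1); 3 is bumped to row 2. In row 2, 3 replaces 6 (the leftmost entry greater than 3); 6 is bumped to row 3. 6 starts a new row 3. The new tableau is [[1], [3], [6]].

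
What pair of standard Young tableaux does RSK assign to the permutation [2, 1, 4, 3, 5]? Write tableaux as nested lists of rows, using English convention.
P = [[1, 3, 5], [2, 4]], Q = [[1, 3, 5], [2, 4]]

Insert each entry of the permutation into P by Schensted row insertion, recording in Q the position of each new cell.

After inserting 2: P = [[2]].
After inserting 1: P = [[1], [2]].
After inserting 4: P = [[1, 4], [2]].
After inserting 3: P = [[1, 3], [2, 4]].
After inserting 5: P = [[1, 3, 5], [2, 4]].

So P = [[1, 3, 5], [2, 4]], Q = [[1, 3, 5], [2, 4]].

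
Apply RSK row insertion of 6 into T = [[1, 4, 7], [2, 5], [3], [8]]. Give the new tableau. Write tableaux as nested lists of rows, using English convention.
[[1, 4, 6], [2, 5, 7], [3], [8]]

In row 1, 6 replaces 7 (the leftmost entry greater than 6); 7 is bumped to row 2. 7 is appended to row 2. The new tableau is [[1, 4, 6], [2, 5, 7], [3], [8]].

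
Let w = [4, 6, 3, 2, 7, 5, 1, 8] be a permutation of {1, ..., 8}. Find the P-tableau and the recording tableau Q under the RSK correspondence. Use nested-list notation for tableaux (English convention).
Insert each entry of the permutation into P by Schensted row insertion, recording in Q the position of each new cell.

After inserting 4: P = [[4]].
After inserting 6: P = [[4, 6]].
After inserting 3: P = [[3, 6], [4]].
After inserting 2: P = [[2, 6], [3], [4]].
After inserting 7: P = [[2, 6, 7], [3], [4]].
After inserting 5: P = [[2, 5, 7], [3, 6], [4]].
After inserting 1: P = [[1, 5, 7], [2, 6], [3], [4]].
After inserting 8: P = [[1, 5, 7, 8], [2, 6], [3], [4]].

So P = [[1, 5, 7, 8], [2, 6], [3], [4]], Q = [[1, 2, 5, 8], [3, 6], [4], [7]].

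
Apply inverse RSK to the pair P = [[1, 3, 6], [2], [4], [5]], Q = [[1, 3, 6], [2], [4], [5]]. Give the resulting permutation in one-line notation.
Reverse the RSK construction: for i from n down to 1, find the cell of Q containing i, remove the entry at that cell from P, and reverse-bump it up through P; the value ejected from row 1 is w(i).

Step i=6: Q has 6 at row 1, column 3; remove that cell from P, ejecting 6. So w(6) = 6. P is now [[1, 3], [2], [4], [5]].
Step i=5: Q has 5 at row 4, column 1; remove 5 from row 4 of P and reverse-bump: 5 enters row 3 and ejects 4; 4 enters row 2 and ejects 2; 2 enters row 1 and ejects 1. So w(5) = 1. P is now [[2, 3], [4], [5]].
Step i=4: Q has 4 at row 3, column 1; remove 5 from row 3 of P and reverse-bump: 5 enters row 2 and ejects 4; 4 enters row 1 and ejects 3. So w(4) = 3. P is now [[2, 4], [5]].
Step i=3: Q has 3 at row 1, column 2; remove that cell from P, ejecting 4. So w(3) = 4. P is now [[2], [5]].
Step i=2: Q has 2 at row 2, column 1; remove 5 from row 2 of P and reverse-bump: 5 enters row 1 and ejects 2. So w(2) = 2. P is now [[5]].
Step i=1: Q has 1 at row 1, column 1; remove that cell from P, ejecting 5. So w(1) = 5. P is now [].

So w = 5 2 4 3 1 6.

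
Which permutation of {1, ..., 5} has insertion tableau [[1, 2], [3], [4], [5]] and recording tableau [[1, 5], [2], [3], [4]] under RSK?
5 4 3 1 2

Reverse the RSK construction: for i from n down to 1, find the cell of Q containing i, remove the entry at that cell from P, and reverse-bump it up through P; the value ejected from row 1 is w(i).

Step i=5: Q has 5 at row 1, column 2; remove that cell from P, ejecting 2. So w(5) = 2. P is now [[1], [3], [4], [5]].
Step i=4: Q has 4 at row 4, column 1; remove 5 from row 4 of P and reverse-bump: 5 enters row 3 and ejects 4; 4 enters row 2 and ejects 3; 3 enters row 1 and ejects 1. So w(4) = 1. P is now [[3], [4], [5]].
Step i=3: Q has 3 at row 3, column 1; remove 5 from row 3 of P and reverse-bump: 5 enters row 2 and ejects 4; 4 enters row 1 and ejects 3. So w(3) = 3. P is now [[4], [5]].
Step i=2: Q has 2 at row 2, column 1; remove 5 from row 2 of P and reverse-bump: 5 enters row 1 and ejects 4. So w(2) = 4. P is now [[5]].
Step i=1: Q has 1 at row 1, column 1; remove that cell from P, ejecting 5. So w(1) = 5. P is now [].

So w = 5 4 3 1 2.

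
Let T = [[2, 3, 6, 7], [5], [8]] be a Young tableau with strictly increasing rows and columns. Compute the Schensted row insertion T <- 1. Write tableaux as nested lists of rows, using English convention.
In row 1, 1 replaces 2 (the leftmost entry greater than 1); 2 is bumped to row 2. In row 2, 2 replaces 5 (the leftmost entry greater than 2); 5 is bumped to row 3. In row 3, 5 replaces 8 (the leftmost entry greater than 5); 8 is bumped to row 4. 8 starts a new row 4. The new tableau is [[1, 3, 6, 7], [2], [5], [8]].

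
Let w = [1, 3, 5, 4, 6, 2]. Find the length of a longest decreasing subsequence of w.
3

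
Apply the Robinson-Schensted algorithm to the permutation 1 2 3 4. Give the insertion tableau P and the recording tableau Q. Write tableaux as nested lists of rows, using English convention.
P = [[1, 2, 3, 4]], Q = [[1, 2, 3, 4]]

Insert each entry of the permutation into P by Schensted row insertion, recording in Q the position of each new cell.

Insert 1: appended to row 1. P = [[1]], Q = [[1]].
Insert 2: appended to row 1. P = [[1, 2]], Q = [[1, 2]].
Insert 3: appended to row 1. P = [[1, 2, 3]], Q = [[1, 2, 3]].
Insert 4: appended to row 1. P = [[1, 2, 3, 4]], Q = [[1, 2, 3, 4]].

So P = [[1, 2, 3, 4]], Q = [[1, 2, 3, 4]].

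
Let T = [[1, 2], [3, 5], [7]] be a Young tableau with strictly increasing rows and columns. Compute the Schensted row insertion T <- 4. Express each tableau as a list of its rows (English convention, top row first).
[[1, 2, 4], [3, 5], [7]]

4 is larger than every entry of row 1, so it is appended to row 1. The new tableau is [[1, 2, 4], [3, 5], [7]].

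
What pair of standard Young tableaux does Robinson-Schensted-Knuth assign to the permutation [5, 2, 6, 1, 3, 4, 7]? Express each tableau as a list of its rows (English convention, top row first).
Insert each entry of the permutation into P by Schensted row insertion, recording in Q the position of each new cell.

Insert 5: appended to row 1. P = [[5]].
Insert 2: 2 bumps 5 from row 1; 5 starts row 2. P = [[2], [5]].
Insert 6: appended to row 1. P = [[2, 6], [5]].
Insert 1: 1 bumps 2 from row 1; 2 bumps 5 from row 2; 5 starts row 3. P = [[1, 6], [2], [5]].
Insert 3: 3 bumps 6 from row 1; 6 appends to row 2. P = [[1, 3], [2, 6], [5]].
Insert 4: appended to row 1. P = [[1, 3, 4], [2, 6], [5]].
Insert 7: appended to row 1. P = [[1, 3, 4, 7], [2, 6], [5]].

So P = [[1, 3, 4, 7], [2, 6], [5]], Q = [[1, 3, 6, 7], [2, 5], [4]].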